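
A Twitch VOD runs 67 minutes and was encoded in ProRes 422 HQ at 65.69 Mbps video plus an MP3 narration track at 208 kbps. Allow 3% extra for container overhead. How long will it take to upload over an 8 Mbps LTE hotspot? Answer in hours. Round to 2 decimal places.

67 min = 4020 s
Audio: 208 kbps = 0.208 Mbps.
Total bitrate: 65.898 Mbps.
File: 65.898 Mbps × 4020 s = 264910.0 Mb.
With 3% container overhead: ×1.03. → 272857.3 Mb.
At 8 Mbps: 272857.3 / 8 = 34107.2 s ≈ 9.47 hours.

9.47 hours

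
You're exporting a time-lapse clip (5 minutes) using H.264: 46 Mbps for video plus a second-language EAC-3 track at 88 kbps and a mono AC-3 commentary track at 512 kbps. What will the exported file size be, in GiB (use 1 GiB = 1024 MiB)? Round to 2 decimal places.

5 min = 300 s
Audio total: 88 + 512 = 600 kbps = 0.600 Mbps.
Total bitrate: 46 + 0.600 = 46.600 Mbps.
Stream data: 46.600 Mbps × 300 s = 13980.0 Mb.
13,980 Mb = 1,747,500,000 bytes ÷ 1,073,741,824 = 1.627 GiB.

1.63 GiB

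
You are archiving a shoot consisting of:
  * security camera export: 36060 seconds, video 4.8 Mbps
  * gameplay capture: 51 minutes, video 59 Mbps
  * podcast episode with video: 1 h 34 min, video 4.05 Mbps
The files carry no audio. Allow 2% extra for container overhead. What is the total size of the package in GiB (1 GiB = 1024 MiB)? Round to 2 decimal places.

security camera export: 4.800 Mbps × 36060 s × 1.02 = 176549.8 Mb
gameplay capture: 59.000 Mbps × 3060 s × 1.02 = 184150.8 Mb
podcast episode with video: 4.050 Mbps × 5640 s × 1.02 = 23298.8 Mb
Total: 383999.4 Mb = 47999.9 MB.
= 44.70 GiB.

44.70 GiB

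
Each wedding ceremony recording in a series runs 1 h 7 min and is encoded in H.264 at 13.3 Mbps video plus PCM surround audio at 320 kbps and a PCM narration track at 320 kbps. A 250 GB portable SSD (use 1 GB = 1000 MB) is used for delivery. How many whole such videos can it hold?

35

1 h 7 min = 67 min = 4020 s
Audio total: 320 + 320 = 640 kbps = 0.640 Mbps.
Total bitrate: 13.940 Mbps.
Per item: 13.940 Mbps × 4020 s = 56,039 Mb = 7,005 MB.
Capacity: 250 GB = 2,000,000 Mb; 35.69 items → 35 complete.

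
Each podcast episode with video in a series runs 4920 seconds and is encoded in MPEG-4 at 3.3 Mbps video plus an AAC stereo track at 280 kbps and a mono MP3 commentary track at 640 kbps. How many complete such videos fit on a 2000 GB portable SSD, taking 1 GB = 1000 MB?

Audio total: 280 + 640 = 920 kbps = 0.920 Mbps.
Total bitrate: 4.220 Mbps.
Per item: 4.220 Mbps × 4920 s = 20,762 Mb = 2,595 MB.
Capacity: 2000 GB = 16,000,000 Mb; 770.62 items → 770 complete.

770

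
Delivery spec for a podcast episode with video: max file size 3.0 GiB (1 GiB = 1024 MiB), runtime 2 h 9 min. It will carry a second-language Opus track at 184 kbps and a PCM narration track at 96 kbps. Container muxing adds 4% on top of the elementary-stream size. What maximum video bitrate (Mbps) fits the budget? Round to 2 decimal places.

Budget: 3.0 GiB = 25769.8 Mb.
Stream payload after overhead: 25769.8 / 1.04 = 24778.7 Mb.
2 h 9 min = 129 min = 7740 s
Total bitrate budget: 24778.7 Mb / 7740 s = 3.201 Mbps.
Audio total: 184 + 96 = 280 kbps = 0.280 Mbps.
Video: 3.201 − 0.280 = 2.921 Mbps.

2.92 Mbps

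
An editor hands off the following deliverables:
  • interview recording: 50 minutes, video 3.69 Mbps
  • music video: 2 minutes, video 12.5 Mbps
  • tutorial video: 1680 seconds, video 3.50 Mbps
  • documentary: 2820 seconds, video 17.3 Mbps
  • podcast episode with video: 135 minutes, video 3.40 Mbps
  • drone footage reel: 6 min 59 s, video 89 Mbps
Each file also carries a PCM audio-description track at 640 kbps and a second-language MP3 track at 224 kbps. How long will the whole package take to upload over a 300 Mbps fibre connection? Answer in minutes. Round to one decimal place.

8.1 minutes

Audio total: 640 + 224 = 864 kbps = 0.864 Mbps.
interview recording: 4.554 Mbps × 3000 s = 13662.0 Mb
music video: 13.364 Mbps × 120 s = 1603.7 Mb
tutorial video: 4.364 Mbps × 1680 s = 7331.5 Mb
documentary: 18.164 Mbps × 2820 s = 51222.5 Mb
podcast episode with video: 4.264 Mbps × 8100 s = 34538.4 Mb
drone footage reel: 89.864 Mbps × 419 s = 37653.0 Mb
Total: 146011.1 Mb = 18251.4 MB.
At 300 Mbps: 146011.1 / 300 = 487 s ≈ 8.11 minutes.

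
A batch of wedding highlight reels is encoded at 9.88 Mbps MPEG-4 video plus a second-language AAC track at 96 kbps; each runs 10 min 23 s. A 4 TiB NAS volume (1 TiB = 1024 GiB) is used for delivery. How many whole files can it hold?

5661

10 min 23 s = 623 s
Audio: 96 kbps = 0.096 Mbps.
Total bitrate: 9.976 Mbps.
Per item: 9.976 Mbps × 623 s = 6,215 Mb = 776.9 MB.
Capacity: 4 TiB = 35,184,372 Mb; 5661.16 items → 5661 complete.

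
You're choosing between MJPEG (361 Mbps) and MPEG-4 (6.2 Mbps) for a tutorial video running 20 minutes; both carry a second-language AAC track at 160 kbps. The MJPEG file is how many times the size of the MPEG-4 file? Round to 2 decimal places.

20 min = 1200 s
Audio: 160 kbps = 0.160 Mbps.
MJPEG: 361.160 Mbps × 1200 s = 433392.0 Mb = 54.174 GB.
MPEG-4: 6.360 Mbps × 1200 s = 7632.0 Mb = 0.954 GB.
Ratio: 54.174 / 0.954 = 56.786.

56.79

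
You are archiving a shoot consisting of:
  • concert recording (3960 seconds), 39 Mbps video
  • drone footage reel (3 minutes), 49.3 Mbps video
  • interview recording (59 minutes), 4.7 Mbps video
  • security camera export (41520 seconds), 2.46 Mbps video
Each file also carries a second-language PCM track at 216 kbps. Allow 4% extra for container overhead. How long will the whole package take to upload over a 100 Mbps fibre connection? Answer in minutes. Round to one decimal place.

50.7 minutes

Audio: 216 kbps = 0.216 Mbps.
concert recording: 39.216 Mbps × 3960 s × 1.04 = 161507.2 Mb
drone footage reel: 49.516 Mbps × 180 s × 1.04 = 9269.4 Mb
interview recording: 4.916 Mbps × 3540 s × 1.04 = 18098.7 Mb
security camera export: 2.676 Mbps × 41520 s × 1.04 = 115551.8 Mb
Total: 304427.1 Mb = 38053.4 MB.
At 100 Mbps: 304427.1 / 100 = 3044 s ≈ 50.7 minutes.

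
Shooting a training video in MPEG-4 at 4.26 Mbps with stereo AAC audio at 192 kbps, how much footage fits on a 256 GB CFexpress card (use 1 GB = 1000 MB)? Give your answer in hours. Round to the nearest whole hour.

128 hours

Audio: 192 kbps = 0.192 Mbps.
Total bitrate: 4.26 + 0.192 = 4.452 Mbps.
Capacity: 256 GB = 2,048,000 Mb.
Recording time: 2,048,000 / 4.452 = 460,018 s ≈ 128 hours.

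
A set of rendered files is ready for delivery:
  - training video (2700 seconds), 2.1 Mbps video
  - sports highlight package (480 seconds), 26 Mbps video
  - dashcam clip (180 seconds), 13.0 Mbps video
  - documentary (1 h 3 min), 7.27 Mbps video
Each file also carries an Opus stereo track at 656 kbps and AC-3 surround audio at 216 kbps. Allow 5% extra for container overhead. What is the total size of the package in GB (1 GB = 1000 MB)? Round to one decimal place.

7.1 GB

Audio total: 656 + 216 = 872 kbps = 0.872 Mbps.
training video: 2.972 Mbps × 2700 s × 1.05 = 8425.6 Mb
sports highlight package: 26.872 Mbps × 480 s × 1.05 = 13543.5 Mb
dashcam clip: 13.872 Mbps × 180 s × 1.05 = 2621.8 Mb
documentary: 8.142 Mbps × 3780 s × 1.05 = 32315.6 Mb
Total: 56906.5 Mb = 7113.3 MB.
= 7.113 GB.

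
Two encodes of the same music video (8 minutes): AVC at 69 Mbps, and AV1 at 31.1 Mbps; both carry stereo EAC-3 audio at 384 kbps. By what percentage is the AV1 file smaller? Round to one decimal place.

54.6%

8 min = 480 s
Audio: 384 kbps = 0.384 Mbps.
AVC: 69.384 Mbps × 480 s = 33304.3 Mb = 3.877 GiB.
AV1: 31.484 Mbps × 480 s = 15112.3 Mb = 1.759 GiB.
Reduction: (1 − 1.759/3.877) × 100 = 54.62%.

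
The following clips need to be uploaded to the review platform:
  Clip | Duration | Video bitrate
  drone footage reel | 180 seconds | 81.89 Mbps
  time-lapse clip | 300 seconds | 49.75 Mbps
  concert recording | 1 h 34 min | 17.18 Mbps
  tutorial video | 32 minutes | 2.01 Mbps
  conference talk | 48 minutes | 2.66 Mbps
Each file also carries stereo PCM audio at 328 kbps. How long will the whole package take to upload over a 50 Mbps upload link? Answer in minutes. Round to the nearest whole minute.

Audio: 328 kbps = 0.328 Mbps.
drone footage reel: 82.218 Mbps × 180 s = 14799.2 Mb
time-lapse clip: 50.078 Mbps × 300 s = 15023.4 Mb
concert recording: 17.508 Mbps × 5640 s = 98745.1 Mb
tutorial video: 2.338 Mbps × 1920 s = 4489.0 Mb
conference talk: 2.988 Mbps × 2880 s = 8605.4 Mb
Total: 141662.2 Mb = 17707.8 MB.
At 50 Mbps: 141662.2 / 50 = 2833 s ≈ 47.2 minutes.

47 minutes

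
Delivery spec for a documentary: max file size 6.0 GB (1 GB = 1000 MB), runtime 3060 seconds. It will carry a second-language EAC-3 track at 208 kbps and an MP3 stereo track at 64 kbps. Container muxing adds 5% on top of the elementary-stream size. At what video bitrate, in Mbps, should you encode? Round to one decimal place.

Budget: 6.0 GB = 48000.0 Mb.
Stream payload after overhead: 48000.0 / 1.05 = 45714.3 Mb.
Total bitrate budget: 45714.3 Mb / 3060 s = 14.939 Mbps.
Audio total: 208 + 64 = 272 kbps = 0.272 Mbps.
Video: 14.939 − 0.272 = 14.667 Mbps.

14.7 Mbps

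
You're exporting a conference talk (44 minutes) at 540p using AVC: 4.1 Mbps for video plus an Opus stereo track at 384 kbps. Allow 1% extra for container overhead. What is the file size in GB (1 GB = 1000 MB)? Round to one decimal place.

44 min = 2640 s
Audio: 384 kbps = 0.384 Mbps.
Total bitrate: 4.1 + 0.384 = 4.484 Mbps.
Stream data: 4.484 Mbps × 2640 s = 11837.8 Mb.
With 1% container overhead: ×1.01.
11,956 Mb ÷ 8 = 1,495 MB → 1.495 GB.

1.5 GB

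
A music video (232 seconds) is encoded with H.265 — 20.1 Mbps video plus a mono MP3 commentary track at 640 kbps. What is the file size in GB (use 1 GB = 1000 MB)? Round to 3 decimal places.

0.601 GB

Audio: 640 kbps = 0.640 Mbps.
Total bitrate: 20.1 + 0.640 = 20.740 Mbps.
Stream data: 20.740 Mbps × 232 s = 4811.7 Mb.
4,812 Mb ÷ 8 = 601.5 MB → 0.6015 GB.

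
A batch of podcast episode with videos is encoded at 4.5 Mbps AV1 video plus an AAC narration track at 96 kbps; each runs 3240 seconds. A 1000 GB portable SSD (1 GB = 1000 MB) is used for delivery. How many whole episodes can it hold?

Audio: 96 kbps = 0.096 Mbps.
Total bitrate: 4.596 Mbps.
Per item: 4.596 Mbps × 3240 s = 14,891 Mb = 1,861 MB.
Capacity: 1000 GB = 8,000,000 Mb; 537.24 items → 537 complete.

537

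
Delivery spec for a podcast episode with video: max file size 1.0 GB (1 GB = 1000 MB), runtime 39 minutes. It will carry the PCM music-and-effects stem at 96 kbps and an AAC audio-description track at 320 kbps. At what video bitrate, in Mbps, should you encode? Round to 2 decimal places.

3.00 Mbps

Budget: 1.0 GB = 8000.0 Mb.
39 min = 2340 s
Total bitrate budget: 8000.0 Mb / 2340 s = 3.419 Mbps.
Audio total: 96 + 320 = 416 kbps = 0.416 Mbps.
Video: 3.419 − 0.416 = 3.003 Mbps.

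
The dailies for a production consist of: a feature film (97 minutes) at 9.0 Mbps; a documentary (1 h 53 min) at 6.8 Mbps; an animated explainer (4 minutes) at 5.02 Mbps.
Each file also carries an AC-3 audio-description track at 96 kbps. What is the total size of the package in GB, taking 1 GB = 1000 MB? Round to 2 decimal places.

12.62 GB

Audio: 96 kbps = 0.096 Mbps.
feature film: 9.096 Mbps × 5820 s = 52938.7 Mb
documentary: 6.896 Mbps × 6780 s = 46754.9 Mb
animated explainer: 5.116 Mbps × 240 s = 1227.8 Mb
Total: 100921.4 Mb = 12615.2 MB.
= 12.62 GB.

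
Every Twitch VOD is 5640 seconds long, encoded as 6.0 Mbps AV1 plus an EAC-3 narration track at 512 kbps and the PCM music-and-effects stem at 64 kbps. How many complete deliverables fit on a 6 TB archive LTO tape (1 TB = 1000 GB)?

Audio total: 512 + 64 = 576 kbps = 0.576 Mbps.
Total bitrate: 6.576 Mbps.
Per item: 6.576 Mbps × 5640 s = 37,089 Mb = 4,636 MB.
Capacity: 6 TB = 48,000,000 Mb; 1294.20 items → 1294 complete.

1294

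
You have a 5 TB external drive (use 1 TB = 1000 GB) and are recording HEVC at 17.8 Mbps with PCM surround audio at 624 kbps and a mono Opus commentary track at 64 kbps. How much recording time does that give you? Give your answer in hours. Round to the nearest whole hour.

Audio total: 624 + 64 = 688 kbps = 0.688 Mbps.
Total bitrate: 17.8 + 0.688 = 18.488 Mbps.
Capacity: 5 TB = 40,000,000 Mb.
Recording time: 40,000,000 / 18.488 = 2,163,566 s ≈ 601 hours.

601 hours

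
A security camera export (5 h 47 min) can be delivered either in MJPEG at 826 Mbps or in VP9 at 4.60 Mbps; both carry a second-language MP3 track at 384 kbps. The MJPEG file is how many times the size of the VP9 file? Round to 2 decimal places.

5 h 47 min = 347 min = 20820 s
Audio: 384 kbps = 0.384 Mbps.
MJPEG: 826.384 Mbps × 20820 s = 17205314.9 Mb = 2002.962 GiB.
VP9: 4.984 Mbps × 20820 s = 103766.9 Mb = 12.080 GiB.
Ratio: 2002.962 / 12.080 = 165.807.

165.81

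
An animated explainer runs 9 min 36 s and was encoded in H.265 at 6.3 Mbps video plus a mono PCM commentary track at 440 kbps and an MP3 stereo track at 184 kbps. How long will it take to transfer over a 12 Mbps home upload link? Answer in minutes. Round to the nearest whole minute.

6 minutes

9 min 36 s = 576 s
Audio total: 440 + 184 = 624 kbps = 0.624 Mbps.
Total bitrate: 6.924 Mbps.
File: 6.924 Mbps × 576 s = 3988.2 Mb.
At 12 Mbps: 3988.2 / 12 = 332.4 s ≈ 5.54 minutes.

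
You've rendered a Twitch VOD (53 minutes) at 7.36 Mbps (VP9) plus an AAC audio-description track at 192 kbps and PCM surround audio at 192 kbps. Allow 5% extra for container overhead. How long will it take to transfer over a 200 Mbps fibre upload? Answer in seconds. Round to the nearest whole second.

129 seconds

53 min = 3180 s
Audio total: 192 + 192 = 384 kbps = 0.384 Mbps.
Total bitrate: 7.744 Mbps.
File: 7.744 Mbps × 3180 s = 24625.9 Mb.
With 5% container overhead: ×1.05. → 25857.2 Mb.
At 200 Mbps: 25857.2 / 200 = 129.3 s ≈ 129 seconds.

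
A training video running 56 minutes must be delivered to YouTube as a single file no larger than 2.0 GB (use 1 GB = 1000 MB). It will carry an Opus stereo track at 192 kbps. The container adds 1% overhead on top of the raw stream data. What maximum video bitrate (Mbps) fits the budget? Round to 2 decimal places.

Budget: 2.0 GB = 16000.0 Mb.
Stream payload after overhead: 16000.0 / 1.01 = 15841.6 Mb.
56 min = 3360 s
Total bitrate budget: 15841.6 Mb / 3360 s = 4.715 Mbps.
Audio: 192 kbps = 0.192 Mbps.
Video: 4.715 − 0.192 = 4.523 Mbps.

4.52 Mbps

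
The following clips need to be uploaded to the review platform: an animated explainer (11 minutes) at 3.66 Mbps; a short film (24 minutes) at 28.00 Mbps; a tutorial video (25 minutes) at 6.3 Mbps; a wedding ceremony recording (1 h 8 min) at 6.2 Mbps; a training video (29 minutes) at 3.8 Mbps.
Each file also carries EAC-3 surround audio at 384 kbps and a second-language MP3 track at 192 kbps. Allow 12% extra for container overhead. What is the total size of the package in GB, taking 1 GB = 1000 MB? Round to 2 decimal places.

Audio total: 384 + 192 = 576 kbps = 0.576 Mbps.
animated explainer: 4.236 Mbps × 660 s × 1.12 = 3131.3 Mb
short film: 28.576 Mbps × 1440 s × 1.12 = 46087.4 Mb
tutorial video: 6.876 Mbps × 1500 s × 1.12 = 11551.7 Mb
wedding ceremony recording: 6.776 Mbps × 4080 s × 1.12 = 30963.6 Mb
training video: 4.376 Mbps × 1740 s × 1.12 = 8527.9 Mb
Total: 100261.9 Mb = 12532.7 MB.
= 12.53 GB.

12.53 GB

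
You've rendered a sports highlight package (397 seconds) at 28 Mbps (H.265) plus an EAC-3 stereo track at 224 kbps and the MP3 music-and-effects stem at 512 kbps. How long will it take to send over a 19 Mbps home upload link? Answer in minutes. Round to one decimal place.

10.0 minutes

Audio total: 224 + 512 = 736 kbps = 0.736 Mbps.
Total bitrate: 28.736 Mbps.
File: 28.736 Mbps × 397 s = 11408.2 Mb.
At 19 Mbps: 11408.2 / 19 = 600.4 s ≈ 10 minutes.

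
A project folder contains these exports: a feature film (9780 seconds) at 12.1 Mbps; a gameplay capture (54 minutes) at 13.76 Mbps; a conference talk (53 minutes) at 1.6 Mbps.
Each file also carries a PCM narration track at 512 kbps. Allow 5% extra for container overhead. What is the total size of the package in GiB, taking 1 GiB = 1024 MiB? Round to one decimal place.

21.6 GiB

Audio: 512 kbps = 0.512 Mbps.
feature film: 12.612 Mbps × 9780 s × 1.05 = 129512.6 Mb
gameplay capture: 14.272 Mbps × 3240 s × 1.05 = 48553.3 Mb
conference talk: 2.112 Mbps × 3180 s × 1.05 = 7052.0 Mb
Total: 185117.9 Mb = 23139.7 MB.
= 21.55 GiB.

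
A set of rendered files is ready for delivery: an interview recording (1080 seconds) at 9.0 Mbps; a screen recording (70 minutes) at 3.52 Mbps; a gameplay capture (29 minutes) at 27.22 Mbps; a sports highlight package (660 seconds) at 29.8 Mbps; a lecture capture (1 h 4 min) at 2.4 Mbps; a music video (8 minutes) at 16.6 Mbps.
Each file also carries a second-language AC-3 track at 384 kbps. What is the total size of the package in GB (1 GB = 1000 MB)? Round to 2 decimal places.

14.17 GB

Audio: 384 kbps = 0.384 Mbps.
interview recording: 9.384 Mbps × 1080 s = 10134.7 Mb
screen recording: 3.904 Mbps × 4200 s = 16396.8 Mb
gameplay capture: 27.604 Mbps × 1740 s = 48031.0 Mb
sports highlight package: 30.184 Mbps × 660 s = 19921.4 Mb
lecture capture: 2.784 Mbps × 3840 s = 10690.6 Mb
music video: 16.984 Mbps × 480 s = 8152.3 Mb
Total: 113326.8 Mb = 14165.9 MB.
= 14.17 GB.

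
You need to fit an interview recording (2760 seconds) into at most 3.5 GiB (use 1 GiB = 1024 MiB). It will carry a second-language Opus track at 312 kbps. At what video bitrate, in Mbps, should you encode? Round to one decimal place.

Budget: 3.5 GiB = 30064.8 Mb.
Total bitrate budget: 30064.8 Mb / 2760 s = 10.893 Mbps.
Audio: 312 kbps = 0.312 Mbps.
Video: 10.893 − 0.312 = 10.581 Mbps.

10.6 Mbps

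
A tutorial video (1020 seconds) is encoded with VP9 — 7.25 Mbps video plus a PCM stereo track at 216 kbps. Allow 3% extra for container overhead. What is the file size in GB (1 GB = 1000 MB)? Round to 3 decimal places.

0.980 GB

Audio: 216 kbps = 0.216 Mbps.
Total bitrate: 7.25 + 0.216 = 7.466 Mbps.
Stream data: 7.466 Mbps × 1020 s = 7615.3 Mb.
With 3% container overhead: ×1.03.
7,844 Mb ÷ 8 = 980.5 MB → 0.9805 GB.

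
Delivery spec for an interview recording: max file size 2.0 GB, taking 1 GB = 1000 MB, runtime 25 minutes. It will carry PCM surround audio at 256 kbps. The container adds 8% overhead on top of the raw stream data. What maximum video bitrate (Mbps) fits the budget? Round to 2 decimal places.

Budget: 2.0 GB = 16000.0 Mb.
Stream payload after overhead: 16000.0 / 1.08 = 14814.8 Mb.
25 min = 1500 s
Total bitrate budget: 14814.8 Mb / 1500 s = 9.877 Mbps.
Audio: 256 kbps = 0.256 Mbps.
Video: 9.877 − 0.256 = 9.621 Mbps.

9.62 Mbps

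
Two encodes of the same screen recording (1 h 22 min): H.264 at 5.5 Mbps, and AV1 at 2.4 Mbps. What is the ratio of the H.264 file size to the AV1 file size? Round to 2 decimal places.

2.29

1 h 22 min = 82 min = 4920 s
H.264: 5.500 Mbps × 4920 s = 27060.0 Mb = 3.150 GiB.
AV1: 2.400 Mbps × 4920 s = 11808.0 Mb = 1.375 GiB.
Ratio: 3.150 / 1.375 = 2.292.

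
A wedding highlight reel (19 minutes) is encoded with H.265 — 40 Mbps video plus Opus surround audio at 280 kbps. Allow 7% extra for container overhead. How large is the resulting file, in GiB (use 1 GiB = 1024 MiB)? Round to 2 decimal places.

5.72 GiB

19 min = 1140 s
Audio: 280 kbps = 0.280 Mbps.
Total bitrate: 40 + 0.280 = 40.280 Mbps.
Stream data: 40.280 Mbps × 1140 s = 45919.2 Mb.
With 7% container overhead: ×1.07.
49,134 Mb = 6,141,693,000 bytes ÷ 1,073,741,824 = 5.720 GiB.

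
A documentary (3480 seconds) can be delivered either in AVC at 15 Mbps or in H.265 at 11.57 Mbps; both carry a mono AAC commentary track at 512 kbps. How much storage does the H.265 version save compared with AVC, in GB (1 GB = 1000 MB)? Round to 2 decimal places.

1.49 GB

Audio: 512 kbps = 0.512 Mbps.
AVC: 15.512 Mbps × 3480 s = 53981.8 Mb = 6.748 GB.
H.265: 12.082 Mbps × 3480 s = 42045.4 Mb = 5.256 GB.
Saving: 6.748 − 5.256 = 1.492 GB.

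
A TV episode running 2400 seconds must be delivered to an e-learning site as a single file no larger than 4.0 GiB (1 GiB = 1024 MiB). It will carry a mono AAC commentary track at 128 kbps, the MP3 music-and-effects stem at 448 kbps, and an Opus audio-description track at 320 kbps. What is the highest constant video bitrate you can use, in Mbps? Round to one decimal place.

Budget: 4.0 GiB = 34359.7 Mb.
Total bitrate budget: 34359.7 Mb / 2400 s = 14.317 Mbps.
Audio total: 128 + 448 + 320 = 896 kbps = 0.896 Mbps.
Video: 14.317 − 0.896 = 13.421 Mbps.

13.4 Mbps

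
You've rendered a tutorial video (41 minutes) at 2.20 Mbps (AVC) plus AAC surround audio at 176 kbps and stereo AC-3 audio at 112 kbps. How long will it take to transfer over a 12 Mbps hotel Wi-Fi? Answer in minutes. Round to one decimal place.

41 min = 2460 s
Audio total: 176 + 112 = 288 kbps = 0.288 Mbps.
Total bitrate: 2.488 Mbps.
File: 2.488 Mbps × 2460 s = 6120.5 Mb.
At 12 Mbps: 6120.5 / 12 = 510.0 s ≈ 8.5 minutes.

8.5 minutes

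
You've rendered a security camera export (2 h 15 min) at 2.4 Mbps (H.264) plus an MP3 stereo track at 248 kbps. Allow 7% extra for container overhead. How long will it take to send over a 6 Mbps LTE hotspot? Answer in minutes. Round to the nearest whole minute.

64 minutes

2 h 15 min = 135 min = 8100 s
Audio: 248 kbps = 0.248 Mbps.
Total bitrate: 2.648 Mbps.
File: 2.648 Mbps × 8100 s = 21448.8 Mb.
With 7% container overhead: ×1.07. → 22950.2 Mb.
At 6 Mbps: 22950.2 / 6 = 3825.0 s ≈ 63.8 minutes.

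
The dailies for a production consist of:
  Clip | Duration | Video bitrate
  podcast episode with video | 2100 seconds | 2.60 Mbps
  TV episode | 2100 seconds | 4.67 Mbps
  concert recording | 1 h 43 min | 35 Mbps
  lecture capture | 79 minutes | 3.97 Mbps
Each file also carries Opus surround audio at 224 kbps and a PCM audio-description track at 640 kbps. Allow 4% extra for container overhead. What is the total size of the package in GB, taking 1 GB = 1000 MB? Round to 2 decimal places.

Audio total: 224 + 640 = 864 kbps = 0.864 Mbps.
podcast episode with video: 3.464 Mbps × 2100 s × 1.04 = 7565.4 Mb
TV episode: 5.534 Mbps × 2100 s × 1.04 = 12086.3 Mb
concert recording: 35.864 Mbps × 6180 s × 1.04 = 230505.1 Mb
lecture capture: 4.834 Mbps × 4740 s × 1.04 = 23829.7 Mb
Total: 273986.4 Mb = 34248.3 MB.
= 34.25 GB.

34.25 GB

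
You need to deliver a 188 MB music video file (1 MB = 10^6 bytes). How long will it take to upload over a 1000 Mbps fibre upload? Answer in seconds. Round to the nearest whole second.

2 seconds

File: 188 MB = 1504.0 Mb.
At 1000 Mbps: 1504.0 / 1000 = 1.5 s ≈ 1.5 seconds.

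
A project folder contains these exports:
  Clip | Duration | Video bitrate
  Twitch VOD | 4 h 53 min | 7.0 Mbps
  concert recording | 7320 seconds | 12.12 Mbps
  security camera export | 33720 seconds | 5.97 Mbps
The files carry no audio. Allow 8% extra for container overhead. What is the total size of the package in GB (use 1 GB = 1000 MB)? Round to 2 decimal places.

55.77 GB

Twitch VOD: 7.000 Mbps × 17580 s × 1.08 = 132904.8 Mb
concert recording: 12.120 Mbps × 7320 s × 1.08 = 95815.9 Mb
security camera export: 5.970 Mbps × 33720 s × 1.08 = 217413.1 Mb
Total: 446133.7 Mb = 55766.7 MB.
= 55.77 GB.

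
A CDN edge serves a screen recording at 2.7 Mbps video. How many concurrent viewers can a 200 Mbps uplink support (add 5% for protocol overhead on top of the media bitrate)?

On the wire with 5% overhead: 2.835 Mbps.
200 Mbps = 200.0 Mbps; 200.0 / 2.835 = 70.55 → 70 viewers.

70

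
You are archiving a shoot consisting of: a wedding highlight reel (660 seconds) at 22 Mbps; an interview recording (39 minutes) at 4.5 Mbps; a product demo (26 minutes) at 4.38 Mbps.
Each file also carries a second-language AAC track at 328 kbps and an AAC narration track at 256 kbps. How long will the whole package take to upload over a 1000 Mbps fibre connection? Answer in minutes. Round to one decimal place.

Audio total: 328 + 256 = 584 kbps = 0.584 Mbps.
wedding highlight reel: 22.584 Mbps × 660 s = 14905.4 Mb
interview recording: 5.084 Mbps × 2340 s = 11896.6 Mb
product demo: 4.964 Mbps × 1560 s = 7743.8 Mb
Total: 34545.8 Mb = 4318.2 MB.
At 1000 Mbps: 34545.8 / 1000 = 35 s ≈ 0.576 minutes.

0.6 minutes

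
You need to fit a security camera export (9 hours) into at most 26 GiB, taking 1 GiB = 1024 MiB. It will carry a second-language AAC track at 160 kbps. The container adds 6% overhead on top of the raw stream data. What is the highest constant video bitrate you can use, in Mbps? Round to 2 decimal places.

6.34 Mbps

Budget: 26 GiB = 223338.3 Mb.
Stream payload after overhead: 223338.3 / 1.06 = 210696.5 Mb.
9 h = 32400 s
Total bitrate budget: 210696.5 Mb / 32400 s = 6.503 Mbps.
Audio: 160 kbps = 0.160 Mbps.
Video: 6.503 − 0.160 = 6.343 Mbps.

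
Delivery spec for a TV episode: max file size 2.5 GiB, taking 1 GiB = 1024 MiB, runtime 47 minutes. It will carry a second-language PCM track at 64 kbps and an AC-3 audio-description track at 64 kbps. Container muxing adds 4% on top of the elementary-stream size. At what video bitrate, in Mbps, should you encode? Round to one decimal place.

7.2 Mbps

Budget: 2.5 GiB = 21474.8 Mb.
Stream payload after overhead: 21474.8 / 1.04 = 20648.9 Mb.
47 min = 2820 s
Total bitrate budget: 20648.9 Mb / 2820 s = 7.322 Mbps.
Audio total: 64 + 64 = 128 kbps = 0.128 Mbps.
Video: 7.322 − 0.128 = 7.194 Mbps.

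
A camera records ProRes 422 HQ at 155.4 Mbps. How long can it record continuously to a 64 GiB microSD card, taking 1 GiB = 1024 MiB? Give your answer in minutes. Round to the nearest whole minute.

59 minutes

Capacity: 64 GiB = 549,756 Mb.
Recording time: 549,756 / 155.400 = 3,538 s ≈ 59.0 minutes.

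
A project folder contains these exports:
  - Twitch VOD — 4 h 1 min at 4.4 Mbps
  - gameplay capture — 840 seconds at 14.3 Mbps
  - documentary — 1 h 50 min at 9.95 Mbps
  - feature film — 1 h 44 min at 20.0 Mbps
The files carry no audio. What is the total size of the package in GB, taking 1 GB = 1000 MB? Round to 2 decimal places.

Twitch VOD: 4.400 Mbps × 14460 s = 63624.0 Mb
gameplay capture: 14.300 Mbps × 840 s = 12012.0 Mb
documentary: 9.950 Mbps × 6600 s = 65670.0 Mb
feature film: 20.000 Mbps × 6240 s = 124800.0 Mb
Total: 266106.0 Mb = 33263.2 MB.
= 33.26 GB.

33.26 GB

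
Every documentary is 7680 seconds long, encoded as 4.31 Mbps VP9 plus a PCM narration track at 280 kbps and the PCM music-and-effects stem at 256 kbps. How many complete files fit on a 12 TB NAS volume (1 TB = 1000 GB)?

2579

Audio total: 280 + 256 = 536 kbps = 0.536 Mbps.
Total bitrate: 4.846 Mbps.
Per item: 4.846 Mbps × 7680 s = 37,217 Mb = 4,652 MB.
Capacity: 12 TB = 96,000,000 Mb; 2579.45 items → 2579 complete.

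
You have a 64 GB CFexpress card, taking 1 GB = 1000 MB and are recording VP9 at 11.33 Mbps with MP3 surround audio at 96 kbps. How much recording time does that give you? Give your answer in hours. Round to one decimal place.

12.4 hours

Audio: 96 kbps = 0.096 Mbps.
Total bitrate: 11.33 + 0.096 = 11.426 Mbps.
Capacity: 64 GB = 512,000 Mb.
Recording time: 512,000 / 11.426 = 44,810 s ≈ 12.4 hours.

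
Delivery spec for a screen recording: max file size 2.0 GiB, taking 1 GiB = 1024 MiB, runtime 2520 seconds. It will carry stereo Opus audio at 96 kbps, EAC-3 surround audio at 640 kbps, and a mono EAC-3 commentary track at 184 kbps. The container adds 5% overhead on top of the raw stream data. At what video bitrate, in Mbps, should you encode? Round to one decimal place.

5.6 Mbps

Budget: 2.0 GiB = 17179.9 Mb.
Stream payload after overhead: 17179.9 / 1.05 = 16361.8 Mb.
Total bitrate budget: 16361.8 Mb / 2520 s = 6.493 Mbps.
Audio total: 96 + 640 + 184 = 920 kbps = 0.920 Mbps.
Video: 6.493 − 0.920 = 5.573 Mbps.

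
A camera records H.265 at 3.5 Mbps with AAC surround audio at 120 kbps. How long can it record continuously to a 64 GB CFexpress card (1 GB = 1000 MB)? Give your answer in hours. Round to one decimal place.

Audio: 120 kbps = 0.120 Mbps.
Total bitrate: 3.5 + 0.120 = 3.620 Mbps.
Capacity: 64 GB = 512,000 Mb.
Recording time: 512,000 / 3.620 = 141,436 s ≈ 39.3 hours.

39.3 hours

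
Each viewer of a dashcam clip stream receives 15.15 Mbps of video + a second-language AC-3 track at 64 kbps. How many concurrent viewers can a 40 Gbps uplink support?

2629

Audio: 64 kbps = 0.064 Mbps.
Per-viewer media rate: 15.214 Mbps.
40 Gbps = 40,000 Mbps; 40,000 / 15.214 = 2629.16 → 2629 viewers.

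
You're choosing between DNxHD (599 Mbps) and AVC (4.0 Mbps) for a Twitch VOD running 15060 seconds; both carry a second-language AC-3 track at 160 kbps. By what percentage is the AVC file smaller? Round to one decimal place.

Audio: 160 kbps = 0.160 Mbps.
DNxHD: 599.160 Mbps × 15060 s = 9023349.6 Mb = 1127.919 GB.
AVC: 4.160 Mbps × 15060 s = 62649.6 Mb = 7.831 GB.
Reduction: (1 − 7.831/1127.919) × 100 = 99.31%.

99.3%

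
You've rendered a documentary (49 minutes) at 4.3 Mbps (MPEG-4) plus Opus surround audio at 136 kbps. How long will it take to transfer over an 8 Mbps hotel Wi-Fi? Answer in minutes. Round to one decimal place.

27.2 minutes

49 min = 2940 s
Audio: 136 kbps = 0.136 Mbps.
Total bitrate: 4.436 Mbps.
File: 4.436 Mbps × 2940 s = 13041.8 Mb.
At 8 Mbps: 13041.8 / 8 = 1630.2 s ≈ 27.2 minutes.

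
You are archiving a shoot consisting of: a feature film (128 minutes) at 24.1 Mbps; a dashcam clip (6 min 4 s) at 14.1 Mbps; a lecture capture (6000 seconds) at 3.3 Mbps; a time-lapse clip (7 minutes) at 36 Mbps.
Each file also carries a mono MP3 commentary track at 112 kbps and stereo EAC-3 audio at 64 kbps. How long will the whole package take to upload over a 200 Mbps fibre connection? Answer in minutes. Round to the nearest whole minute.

Audio total: 112 + 64 = 176 kbps = 0.176 Mbps.
feature film: 24.276 Mbps × 7680 s = 186439.7 Mb
dashcam clip: 14.276 Mbps × 364 s = 5196.5 Mb
lecture capture: 3.476 Mbps × 6000 s = 20856.0 Mb
time-lapse clip: 36.176 Mbps × 420 s = 15193.9 Mb
Total: 227686.1 Mb = 28460.8 MB.
At 200 Mbps: 227686.1 / 200 = 1138 s ≈ 19 minutes.

19 minutes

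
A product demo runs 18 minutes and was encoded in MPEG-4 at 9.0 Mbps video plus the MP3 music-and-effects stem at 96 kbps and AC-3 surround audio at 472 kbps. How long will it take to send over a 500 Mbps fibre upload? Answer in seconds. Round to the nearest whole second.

21 seconds

18 min = 1080 s
Audio total: 96 + 472 = 568 kbps = 0.568 Mbps.
Total bitrate: 9.568 Mbps.
File: 9.568 Mbps × 1080 s = 10333.4 Mb.
At 500 Mbps: 10333.4 / 500 = 20.7 s ≈ 20.7 seconds.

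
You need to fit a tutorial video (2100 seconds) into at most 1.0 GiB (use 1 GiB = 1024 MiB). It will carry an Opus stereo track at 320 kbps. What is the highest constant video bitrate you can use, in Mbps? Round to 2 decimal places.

3.77 Mbps

Budget: 1.0 GiB = 8589.9 Mb.
Total bitrate budget: 8589.9 Mb / 2100 s = 4.090 Mbps.
Audio: 320 kbps = 0.320 Mbps.
Video: 4.090 − 0.320 = 3.770 Mbps.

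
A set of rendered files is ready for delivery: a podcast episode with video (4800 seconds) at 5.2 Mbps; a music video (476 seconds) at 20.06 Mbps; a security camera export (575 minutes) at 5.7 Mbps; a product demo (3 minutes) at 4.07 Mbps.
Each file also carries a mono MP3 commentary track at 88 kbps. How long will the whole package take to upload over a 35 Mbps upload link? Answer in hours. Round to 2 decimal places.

Audio: 88 kbps = 0.088 Mbps.
podcast episode with video: 5.288 Mbps × 4800 s = 25382.4 Mb
music video: 20.148 Mbps × 476 s = 9590.4 Mb
security camera export: 5.788 Mbps × 34500 s = 199686.0 Mb
product demo: 4.158 Mbps × 180 s = 748.4 Mb
Total: 235407.3 Mb = 29425.9 MB.
At 35 Mbps: 235407.3 / 35 = 6726 s ≈ 1.87 hours.

1.87 hours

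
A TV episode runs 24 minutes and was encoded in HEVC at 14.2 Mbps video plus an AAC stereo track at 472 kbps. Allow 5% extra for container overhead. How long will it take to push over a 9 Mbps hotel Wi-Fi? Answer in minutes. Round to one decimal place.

24 min = 1440 s
Audio: 472 kbps = 0.472 Mbps.
Total bitrate: 14.672 Mbps.
File: 14.672 Mbps × 1440 s = 21127.7 Mb.
With 5% container overhead: ×1.05. → 22184.1 Mb.
At 9 Mbps: 22184.1 / 9 = 2464.9 s ≈ 41.1 minutes.

41.1 minutes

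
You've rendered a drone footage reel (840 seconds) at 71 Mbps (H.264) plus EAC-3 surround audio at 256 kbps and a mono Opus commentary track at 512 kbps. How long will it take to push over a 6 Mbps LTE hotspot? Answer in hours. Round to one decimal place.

2.8 hours

Audio total: 256 + 512 = 768 kbps = 0.768 Mbps.
Total bitrate: 71.768 Mbps.
File: 71.768 Mbps × 840 s = 60285.1 Mb.
At 6 Mbps: 60285.1 / 6 = 10047.5 s ≈ 2.79 hours.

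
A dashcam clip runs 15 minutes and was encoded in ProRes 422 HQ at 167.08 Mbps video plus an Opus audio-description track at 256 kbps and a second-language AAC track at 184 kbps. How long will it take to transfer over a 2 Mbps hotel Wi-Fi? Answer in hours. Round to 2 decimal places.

15 min = 900 s
Audio total: 256 + 184 = 440 kbps = 0.440 Mbps.
Total bitrate: 167.520 Mbps.
File: 167.520 Mbps × 900 s = 150768.0 Mb.
At 2 Mbps: 150768.0 / 2 = 75384.0 s ≈ 20.9 hours.

20.94 hours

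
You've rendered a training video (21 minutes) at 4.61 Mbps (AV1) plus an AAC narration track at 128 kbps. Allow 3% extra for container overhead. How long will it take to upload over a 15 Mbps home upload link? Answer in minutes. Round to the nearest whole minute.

7 minutes

21 min = 1260 s
Audio: 128 kbps = 0.128 Mbps.
Total bitrate: 4.738 Mbps.
File: 4.738 Mbps × 1260 s = 5969.9 Mb.
With 3% container overhead: ×1.03. → 6149.0 Mb.
At 15 Mbps: 6149.0 / 15 = 409.9 s ≈ 6.83 minutes.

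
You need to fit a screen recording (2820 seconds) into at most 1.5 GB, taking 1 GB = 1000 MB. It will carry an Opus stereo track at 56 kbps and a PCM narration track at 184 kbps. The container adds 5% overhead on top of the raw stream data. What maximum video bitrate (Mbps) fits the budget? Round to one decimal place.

Budget: 1.5 GB = 12000.0 Mb.
Stream payload after overhead: 12000.0 / 1.05 = 11428.6 Mb.
Total bitrate budget: 11428.6 Mb / 2820 s = 4.053 Mbps.
Audio total: 56 + 184 = 240 kbps = 0.240 Mbps.
Video: 4.053 − 0.240 = 3.813 Mbps.

3.8 Mbps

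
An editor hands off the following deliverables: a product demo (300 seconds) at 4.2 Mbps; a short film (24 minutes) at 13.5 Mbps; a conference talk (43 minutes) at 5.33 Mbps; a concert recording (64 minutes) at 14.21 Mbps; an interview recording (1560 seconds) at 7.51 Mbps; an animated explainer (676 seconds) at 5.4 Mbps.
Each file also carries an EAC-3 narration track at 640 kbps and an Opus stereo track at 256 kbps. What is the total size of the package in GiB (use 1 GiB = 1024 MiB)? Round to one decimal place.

13.2 GiB

Audio total: 640 + 256 = 896 kbps = 0.896 Mbps.
product demo: 5.096 Mbps × 300 s = 1528.8 Mb
short film: 14.396 Mbps × 1440 s = 20730.2 Mb
conference talk: 6.226 Mbps × 2580 s = 16063.1 Mb
concert recording: 15.106 Mbps × 3840 s = 58007.0 Mb
interview recording: 8.406 Mbps × 1560 s = 13113.4 Mb
animated explainer: 6.296 Mbps × 676 s = 4256.1 Mb
Total: 113698.6 Mb = 14212.3 MB.
= 13.24 GiB.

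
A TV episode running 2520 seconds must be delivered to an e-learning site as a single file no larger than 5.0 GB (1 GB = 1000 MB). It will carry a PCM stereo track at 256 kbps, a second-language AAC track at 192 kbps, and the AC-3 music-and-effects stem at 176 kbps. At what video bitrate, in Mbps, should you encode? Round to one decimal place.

15.2 Mbps

Budget: 5.0 GB = 40000.0 Mb.
Total bitrate budget: 40000.0 Mb / 2520 s = 15.873 Mbps.
Audio total: 256 + 192 + 176 = 624 kbps = 0.624 Mbps.
Video: 15.873 − 0.624 = 15.249 Mbps.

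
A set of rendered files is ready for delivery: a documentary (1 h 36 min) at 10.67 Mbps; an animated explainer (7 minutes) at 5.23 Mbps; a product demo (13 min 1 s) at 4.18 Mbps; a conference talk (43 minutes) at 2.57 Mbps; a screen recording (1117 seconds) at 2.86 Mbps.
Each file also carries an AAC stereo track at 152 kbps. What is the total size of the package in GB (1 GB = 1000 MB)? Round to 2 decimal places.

Audio: 152 kbps = 0.152 Mbps.
documentary: 10.822 Mbps × 5760 s = 62334.7 Mb
animated explainer: 5.382 Mbps × 420 s = 2260.4 Mb
product demo: 4.332 Mbps × 781 s = 3383.3 Mb
conference talk: 2.722 Mbps × 2580 s = 7022.8 Mb
screen recording: 3.012 Mbps × 1117 s = 3364.4 Mb
Total: 78365.6 Mb = 9795.7 MB.
= 9.796 GB.

9.80 GB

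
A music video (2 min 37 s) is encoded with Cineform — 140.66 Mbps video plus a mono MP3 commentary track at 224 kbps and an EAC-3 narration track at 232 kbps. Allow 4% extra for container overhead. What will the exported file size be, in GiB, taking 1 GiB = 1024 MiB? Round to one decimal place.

2 min 37 s = 157 s
Audio total: 224 + 232 = 456 kbps = 0.456 Mbps.
Total bitrate: 140.66 + 0.456 = 141.116 Mbps.
Stream data: 141.116 Mbps × 157 s = 22155.2 Mb.
With 4% container overhead: ×1.04.
23,041 Mb = 2,880,177,560 bytes ÷ 1,073,741,824 = 2.682 GiB.

2.7 GiB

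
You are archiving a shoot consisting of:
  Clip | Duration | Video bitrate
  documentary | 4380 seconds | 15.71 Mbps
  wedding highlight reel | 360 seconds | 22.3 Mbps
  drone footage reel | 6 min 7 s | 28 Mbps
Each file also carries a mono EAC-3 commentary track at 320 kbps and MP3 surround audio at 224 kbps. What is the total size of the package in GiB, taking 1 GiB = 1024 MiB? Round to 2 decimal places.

10.46 GiB

Audio total: 320 + 224 = 544 kbps = 0.544 Mbps.
documentary: 16.254 Mbps × 4380 s = 71192.5 Mb
wedding highlight reel: 22.844 Mbps × 360 s = 8223.8 Mb
drone footage reel: 28.544 Mbps × 367 s = 10475.6 Mb
Total: 89892.0 Mb = 11236.5 MB.
= 10.46 GiB.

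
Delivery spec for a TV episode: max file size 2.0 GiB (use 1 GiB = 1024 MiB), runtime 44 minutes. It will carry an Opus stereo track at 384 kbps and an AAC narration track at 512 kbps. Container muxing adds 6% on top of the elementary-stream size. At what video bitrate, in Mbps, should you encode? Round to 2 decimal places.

Budget: 2.0 GiB = 17179.9 Mb.
Stream payload after overhead: 17179.9 / 1.06 = 16207.4 Mb.
44 min = 2640 s
Total bitrate budget: 16207.4 Mb / 2640 s = 6.139 Mbps.
Audio total: 384 + 512 = 896 kbps = 0.896 Mbps.
Video: 6.139 − 0.896 = 5.243 Mbps.

5.24 Mbps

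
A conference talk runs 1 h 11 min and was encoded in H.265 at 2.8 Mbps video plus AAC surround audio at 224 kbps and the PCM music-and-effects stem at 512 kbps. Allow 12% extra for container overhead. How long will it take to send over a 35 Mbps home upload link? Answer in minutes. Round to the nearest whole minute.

1 h 11 min = 71 min = 4260 s
Audio total: 224 + 512 = 736 kbps = 0.736 Mbps.
Total bitrate: 3.536 Mbps.
File: 3.536 Mbps × 4260 s = 15063.4 Mb.
With 12% container overhead: ×1.12. → 16871.0 Mb.
At 35 Mbps: 16871.0 / 35 = 482.0 s ≈ 8.03 minutes.

8 minutes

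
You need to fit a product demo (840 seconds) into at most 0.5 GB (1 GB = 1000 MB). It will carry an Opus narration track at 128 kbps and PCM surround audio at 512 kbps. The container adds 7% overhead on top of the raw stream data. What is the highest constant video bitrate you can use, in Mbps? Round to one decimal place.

3.8 Mbps

Budget: 0.5 GB = 4000.0 Mb.
Stream payload after overhead: 4000.0 / 1.07 = 3738.3 Mb.
Total bitrate budget: 3738.3 Mb / 840 s = 4.450 Mbps.
Audio total: 128 + 512 = 640 kbps = 0.640 Mbps.
Video: 4.450 − 0.640 = 3.810 Mbps.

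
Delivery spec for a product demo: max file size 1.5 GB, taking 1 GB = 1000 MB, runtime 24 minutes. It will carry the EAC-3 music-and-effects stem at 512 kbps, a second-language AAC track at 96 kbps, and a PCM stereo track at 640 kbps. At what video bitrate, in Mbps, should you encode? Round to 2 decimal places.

7.09 Mbps

Budget: 1.5 GB = 12000.0 Mb.
24 min = 1440 s
Total bitrate budget: 12000.0 Mb / 1440 s = 8.333 Mbps.
Audio total: 512 + 96 + 640 = 1248 kbps = 1.248 Mbps.
Video: 8.333 − 1.248 = 7.085 Mbps.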